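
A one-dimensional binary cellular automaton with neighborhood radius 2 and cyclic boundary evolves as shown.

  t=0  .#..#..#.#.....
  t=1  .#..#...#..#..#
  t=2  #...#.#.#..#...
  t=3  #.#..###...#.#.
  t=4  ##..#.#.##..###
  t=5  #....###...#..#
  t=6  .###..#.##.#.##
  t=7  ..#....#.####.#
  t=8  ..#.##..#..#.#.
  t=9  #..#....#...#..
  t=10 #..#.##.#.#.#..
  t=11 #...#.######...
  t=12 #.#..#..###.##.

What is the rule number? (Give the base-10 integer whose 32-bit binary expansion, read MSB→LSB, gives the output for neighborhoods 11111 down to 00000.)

3307957330

  [31] ##### => #  t=4,i=14
  [30] ####. => #  t=4,i=0
  [29] ###.# => .  t=7,i=12
  [28] ###.. => .  t=3,i=7
  [27] ##.## => .  t=6,i=0
  [26] ##.#. => #  t=6,i=10
  [25] ##..# => .  t=4,i=2
  [24] ##... => #  t=3,i=8
  [23] #.### => .  t=6,i=1
  [22] #.##. => .  t=4,i=8
  [21] #.#.# => #  t=2,i=6
  [20] #.#.. => .  t=0,i=9
  [19] #..## => #  t=3,i=4
  [18] #..#. => .  t=0,i=3
  [17] #...# => #  t=1,i=6
  [16] #.... => #  t=0,i=11
  [15] .#### => .  t=4,i=13
  [14] .###. => #  t=3,i=6
  [13] .##.# => #  t=6,i=9
  [12] .##.. => .  t=4,i=9
  [11] .#.## => #  t=4,i=7
  [10] .#.#. => #  t=0,i=8
  [9] .#..# => .  t=0,i=2
  [8] .#... => .  t=0,i=10
  [7] ..### => .  t=3,i=5
  [6] ..##. => #  t=5,i=14
  [5] ..#.# => .  t=0,i=7
  [4] ..#.. => #  t=0,i=1
  [3] ...## => .  t=5,i=4
  [2] ...#. => .  t=0,i=0
  [1] ....# => #  t=0,i=14
  [0] ..... => .  t=0,i=12
  bits 11000101001010110110110001010010 = 3307957330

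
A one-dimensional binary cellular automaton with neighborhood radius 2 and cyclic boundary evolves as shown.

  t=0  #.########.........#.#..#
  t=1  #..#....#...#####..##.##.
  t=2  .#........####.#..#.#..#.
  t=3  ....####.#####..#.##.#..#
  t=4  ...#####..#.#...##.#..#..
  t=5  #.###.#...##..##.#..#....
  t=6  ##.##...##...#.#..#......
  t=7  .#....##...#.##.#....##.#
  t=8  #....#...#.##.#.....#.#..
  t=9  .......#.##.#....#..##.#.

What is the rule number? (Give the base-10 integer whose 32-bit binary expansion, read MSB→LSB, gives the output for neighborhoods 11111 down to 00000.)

  ##### -> .   bit 31 = 0  t=0,i=4
  ####. -> #   bit 30 = 1  t=0,i=8
  ###.# -> #   bit 29 = 1  t=2,i=13
  ###.. -> .   bit 28 = 0  t=0,i=9
  ##.## -> .   bit 27 = 0  t=0,i=1
  ##.#. -> .   bit 26 = 0  t=1,i=24
  ##..# -> .   bit 25 = 0  t=1,i=17
  ##... -> .   bit 24 = 0  t=0,i=10
  #.### -> .   bit 23 = 0  t=0,i=2
  #.##. -> .   bit 22 = 0  t=1,i=22
  #.#.# -> .   bit 21 = 0  t=7,i=24
  #.#.. -> .   bit 20 = 0  t=0,i=21
  #..## -> #   bit 19 = 1  t=0,i=23
  #..#. -> .   bit 18 = 0  t=1,i=2
  #...# -> #   bit 17 = 1  t=1,i=10
  #.... -> .   bit 16 = 0  t=0,i=11
  .#### -> #   bit 15 = 1  t=0,i=3
  .###. -> #   bit 14 = 1  t=5,i=3
  .##.# -> #   bit 13 = 1  t=0,i=0
  .##.. -> .   bit 12 = 0  t=5,i=11
  .#.## -> #   bit 11 = 1  t=3,i=17
  .#.#. -> #   bit 10 = 1  t=0,i=20
  .#..# -> #   bit 9 = 1  t=0,i=22
  .#... -> .   bit 8 = 0  t=1,i=4
  ..### -> #   bit 7 = 1  t=1,i=12
  ..##. -> .   bit 6 = 0  t=0,i=24
  ..#.# -> #   bit 5 = 1  t=0,i=19
  ..#.. -> .   bit 4 = 0  t=1,i=3
  ...## -> #   bit 3 = 1  t=1,i=11
  ...#. -> .   bit 2 = 0  t=0,i=18
  ....# -> .   bit 1 = 0  t=0,i=17
  ..... -> #   bit 0 = 1  t=0,i=12
  bits 01100000000010101110111010101001 = 1611329193

1611329193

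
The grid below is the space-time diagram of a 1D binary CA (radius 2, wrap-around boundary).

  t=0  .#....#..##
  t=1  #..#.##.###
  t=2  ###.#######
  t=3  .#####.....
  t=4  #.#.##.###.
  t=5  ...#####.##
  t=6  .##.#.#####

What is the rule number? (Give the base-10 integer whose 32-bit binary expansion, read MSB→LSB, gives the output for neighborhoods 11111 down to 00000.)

  [31] ##### => .  t=2,i=0
  [30] ####. => #  t=1,i=10
  [29] ###.# => #  t=2,i=2
  [28] ###.. => #  t=1,i=0
  [27] ##.## => #  t=1,i=7
  [26] ##.#. => #  t=0,i=0
  [25] ##..# => #  t=1,i=1
  [24] ##... => .  t=3,i=6
  [23] #.### => #  t=1,i=8
  [22] #.##. => #  t=1,i=5
  [21] #.#.# => .  t=4,i=0
  [20] #.#.. => .  t=0,i=1
  [19] #..## => #  t=0,i=8
  [18] #..#. => #  t=1,i=2
  [17] #...# => #  t=5,i=1
  [16] #.... => #  t=0,i=3
  [15] .#### => #  t=1,i=9
  [14] .###. => .  t=4,i=8
  [13] .##.# => #  t=0,i=10
  [12] .##.. => #  t=5,i=10
  [11] .#.## => #  t=1,i=4
  [10] .#.#. => .  t=4,i=1
  [9] .#..# => .  t=0,i=7
  [8] .#... => .  t=0,i=2
  [7] ..### => .  t=3,i=1
  [6] ..##. => #  t=0,i=9
  [5] ..#.# => .  t=1,i=3
  [4] ..#.. => #  t=0,i=6
  [3] ...## => #  t=3,i=0
  [2] ...#. => #  t=0,i=5
  [1] ....# => .  t=0,i=4
  [0] ..... => #  t=3,i=8
  bits 01111110110011111011100001011101 = 2127542365

2127542365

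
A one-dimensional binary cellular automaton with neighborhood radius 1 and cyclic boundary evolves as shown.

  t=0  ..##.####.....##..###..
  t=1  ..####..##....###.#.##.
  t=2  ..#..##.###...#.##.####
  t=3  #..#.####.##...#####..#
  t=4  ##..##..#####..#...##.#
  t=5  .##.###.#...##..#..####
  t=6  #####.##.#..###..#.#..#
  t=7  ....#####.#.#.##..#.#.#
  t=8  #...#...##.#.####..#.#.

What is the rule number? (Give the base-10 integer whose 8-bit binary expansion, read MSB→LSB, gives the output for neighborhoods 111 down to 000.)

  nb ###: next=.  (t=0,i=6, bit7=0)
  nb ##.: next=#  (t=0,i=3, bit6=1)
  nb #.#: next=#  (t=0,i=4, bit5=1)
  nb #..: next=#  (t=0,i=9, bit4=1)
  nb .##: next=#  (t=0,i=2, bit3=1)
  nb .#.: next=.  (t=1,i=18, bit2=0)
  nb ..#: next=.  (t=0,i=1, bit1=0)
  nb ...: next=.  (t=0,i=0, bit0=0)
  bits 01111000 = 120

120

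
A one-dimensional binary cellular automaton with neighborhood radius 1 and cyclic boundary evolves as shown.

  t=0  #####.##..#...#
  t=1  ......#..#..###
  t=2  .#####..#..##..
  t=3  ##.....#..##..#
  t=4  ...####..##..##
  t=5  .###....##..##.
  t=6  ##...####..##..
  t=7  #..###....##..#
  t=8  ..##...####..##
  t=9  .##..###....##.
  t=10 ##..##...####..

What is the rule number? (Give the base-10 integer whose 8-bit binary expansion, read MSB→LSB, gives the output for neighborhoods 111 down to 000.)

  [7] ### => .  t=0,i=0
  [6] ##. => .  t=0,i=4
  [5] #.# => .  t=0,i=5
  [4] #.. => .  t=0,i=8
  [3] .## => #  t=0,i=6
  [2] .#. => .  t=0,i=10
  [1] ..# => #  t=0,i=9
  [0] ... => #  t=0,i=12
  bits 00001011 = 11

11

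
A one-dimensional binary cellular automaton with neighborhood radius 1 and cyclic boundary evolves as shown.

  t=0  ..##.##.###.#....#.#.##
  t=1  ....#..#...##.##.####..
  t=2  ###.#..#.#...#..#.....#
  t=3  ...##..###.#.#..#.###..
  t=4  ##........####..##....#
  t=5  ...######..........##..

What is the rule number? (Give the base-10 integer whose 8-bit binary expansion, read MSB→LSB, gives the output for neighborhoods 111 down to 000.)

  nb ###: next=.  (t=0,i=9, bit7=0)
  nb ##.: next=.  (t=0,i=3, bit6=0)
  nb #.#: next=#  (t=0,i=4, bit5=1)
  nb #..: next=.  (t=0,i=0, bit4=0)
  nb .##: next=.  (t=0,i=2, bit3=0)
  nb .#.: next=#  (t=0,i=12, bit2=1)
  nb ..#: next=.  (t=0,i=1, bit1=0)
  nb ...: next=#  (t=0,i=14, bit0=1)
  bits 00100101 = 37

37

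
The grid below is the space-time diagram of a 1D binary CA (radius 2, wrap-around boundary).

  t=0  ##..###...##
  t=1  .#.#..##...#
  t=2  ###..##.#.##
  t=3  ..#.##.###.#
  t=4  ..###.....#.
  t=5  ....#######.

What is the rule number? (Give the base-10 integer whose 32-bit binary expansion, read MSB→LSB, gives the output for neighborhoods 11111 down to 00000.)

  [31] ##### => .  t=2,i=0
  [30] ####. => .  t=0,i=0
  [29] ###.# => .  t=3,i=9
  [28] ###.. => #  t=0,i=1
  [27] ##.## => .  t=3,i=6
  [26] ##.#. => #  t=2,i=7
  [25] ##..# => .  t=0,i=2
  [24] ##... => #  t=0,i=7
  [23] #.### => .  t=2,i=10
  [22] #.##. => #  t=3,i=4
  [21] #.#.# => #  t=1,i=1
  [20] #.#.. => .  t=1,i=3
  [19] #..## => #  t=0,i=3
  [18] #..#. => .  t=3,i=1
  [17] #...# => .  t=0,i=8
  [16] #.... => #  t=4,i=6
  [15] .#### => #  t=0,i=11
  [14] .###. => .  t=0,i=5
  [13] .##.# => .  t=2,i=6
  [12] .##.. => .  t=1,i=7
  [11] .#.## => #  t=2,i=9
  [10] .#.#. => #  t=1,i=0
  [9] .#..# => .  t=1,i=4
  [8] .#... => .  t=4,i=11
  [7] ..### => .  t=0,i=4
  [6] ..##. => #  t=1,i=6
  [5] ..#.# => #  t=1,i=11
  [4] ..#.. => #  t=4,i=10
  [3] ...## => .  t=0,i=9
  [2] ...#. => #  t=1,i=10
  [1] ....# => #  t=4,i=8
  [0] ..... => #  t=4,i=7
  bits 00010101011010011000110001110111 = 359238775

359238775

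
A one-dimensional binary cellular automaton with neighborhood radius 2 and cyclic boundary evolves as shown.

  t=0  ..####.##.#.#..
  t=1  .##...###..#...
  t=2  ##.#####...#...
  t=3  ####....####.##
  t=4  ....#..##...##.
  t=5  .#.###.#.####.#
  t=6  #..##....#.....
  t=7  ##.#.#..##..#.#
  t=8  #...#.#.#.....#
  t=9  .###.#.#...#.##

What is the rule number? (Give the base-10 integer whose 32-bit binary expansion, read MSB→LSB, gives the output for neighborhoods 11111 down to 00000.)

  #####|.  b31=0 t=2,i=5
  ####.|.  b30=0 t=0,i=4
  ###.#|.  b29=0 t=0,i=5
  ###..|.  b28=0 t=1,i=8
  ##.##|#  b27=1 t=0,i=6
  ##.#.|.  b26=0 t=0,i=9
  ##..#|.  b25=0 t=1,i=9
  ##...|#  b24=1 t=1,i=3
  #.###|#  b23=1 t=2,i=3
  #.##.|#  b22=1 t=0,i=7
  #.#.#|.  b21=0 t=0,i=10
  #.#..|.  b20=0 t=0,i=12
  #..##|.  b19=0 t=4,i=6
  #..#.|.  b18=0 t=1,i=10
  #...#|#  b17=1 t=1,i=4
  #....|.  b16=0 t=0,i=14
  .####|.  b15=0 t=0,i=3
  .###.|#  b14=1 t=1,i=7
  .##.#|#  b13=1 t=0,i=8
  .##..|.  b12=0 t=1,i=2
  .#.##|.  b11=0 t=5,i=2
  .#.#.|#  b10=1 t=0,i=11
  .#..#|#  b9=1 t=4,i=5
  .#...|.  b8=0 t=0,i=13
  ..###|#  b7=1 t=0,i=2
  ..##.|#  b6=1 t=1,i=1
  ..#.#|.  b5=0 t=7,i=12
  ..#..|#  b4=1 t=1,i=11
  ...##|#  b3=1 t=0,i=1
  ...#.|#  b2=1 t=2,i=10
  ....#|.  b1=0 t=0,i=0
  .....|#  b0=1 t=4,i=1
  bits 00001001110000100110011011011101 = 163735261

163735261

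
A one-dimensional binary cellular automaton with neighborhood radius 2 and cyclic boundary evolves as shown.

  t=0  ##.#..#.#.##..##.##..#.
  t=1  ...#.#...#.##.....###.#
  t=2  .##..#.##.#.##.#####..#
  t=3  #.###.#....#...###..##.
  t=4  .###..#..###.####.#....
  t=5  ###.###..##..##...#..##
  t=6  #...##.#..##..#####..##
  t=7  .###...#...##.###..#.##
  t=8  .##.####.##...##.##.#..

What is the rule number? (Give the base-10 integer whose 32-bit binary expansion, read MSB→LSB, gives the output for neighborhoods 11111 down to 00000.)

2207701151

  nb #####: next=#  (t=2,i=17, bit31=1)
  nb ####.: next=.  (t=2,i=18, bit30=0)
  nb ###.#: next=.  (t=1,i=20, bit29=0)
  nb ###..: next=.  (t=2,i=19, bit28=0)
  nb ##.##: next=.  (t=0,i=16, bit27=0)
  nb ##.#.: next=.  (t=0,i=2, bit26=0)
  nb ##..#: next=#  (t=0,i=12, bit25=1)
  nb ##...: next=#  (t=1,i=13, bit24=1)
  nb #.###: next=#  (t=2,i=15, bit23=1)
  nb #.##.: next=.  (t=0,i=0, bit22=0)
  nb #.#.#: next=.  (t=0,i=8, bit21=0)
  nb #.#..: next=#  (t=0,i=3, bit20=1)
  nb #..##: next=.  (t=0,i=13, bit19=0)
  nb #..#.: next=#  (t=0,i=5, bit18=1)
  nb #...#: next=#  (t=1,i=1, bit17=1)
  nb #....: next=.  (t=1,i=14, bit16=0)
  nb .####: next=#  (t=2,i=16, bit15=1)
  nb .###.: next=#  (t=1,i=19, bit14=1)
  nb .##.#: next=.  (t=0,i=1, bit13=0)
  nb .##..: next=#  (t=0,i=11, bit12=1)
  nb .#.##: next=#  (t=0,i=9, bit11=1)
  nb .#.#.: next=.  (t=0,i=7, bit10=0)
  nb .#..#: next=.  (t=0,i=4, bit9=0)
  nb .#...: next=.  (t=1,i=0, bit8=0)
  nb ..###: next=#  (t=1,i=18, bit7=1)
  nb ..##.: next=.  (t=0,i=14, bit6=0)
  nb ..#.#: next=.  (t=0,i=6, bit5=0)
  nb ..#..: next=#  (t=3,i=11, bit4=1)
  nb ...##: next=#  (t=1,i=17, bit3=1)
  nb ...#.: next=#  (t=1,i=2, bit2=1)
  nb ....#: next=#  (t=1,i=16, bit1=1)
  nb .....: next=#  (t=1,i=15, bit0=1)
  bits 10000011100101101101100010011111 = 2207701151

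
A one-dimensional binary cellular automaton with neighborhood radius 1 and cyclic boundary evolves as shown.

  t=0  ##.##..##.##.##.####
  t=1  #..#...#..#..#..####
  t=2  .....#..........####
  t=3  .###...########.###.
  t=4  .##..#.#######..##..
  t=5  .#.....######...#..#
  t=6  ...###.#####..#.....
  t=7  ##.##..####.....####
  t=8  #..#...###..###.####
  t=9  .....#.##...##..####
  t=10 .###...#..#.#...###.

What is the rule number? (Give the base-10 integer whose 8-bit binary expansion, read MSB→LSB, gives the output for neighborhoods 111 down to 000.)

137

  nb ###: next=#  (t=0,i=0, bit7=1)
  nb ##.: next=.  (t=0,i=1, bit6=0)
  nb #.#: next=.  (t=0,i=2, bit5=0)
  nb #..: next=.  (t=0,i=5, bit4=0)
  nb .##: next=#  (t=0,i=3, bit3=1)
  nb .#.: next=.  (t=1,i=3, bit2=0)
  nb ..#: next=.  (t=0,i=6, bit1=0)
  nb ...: next=#  (t=1,i=5, bit0=1)
  bits 10001001 = 137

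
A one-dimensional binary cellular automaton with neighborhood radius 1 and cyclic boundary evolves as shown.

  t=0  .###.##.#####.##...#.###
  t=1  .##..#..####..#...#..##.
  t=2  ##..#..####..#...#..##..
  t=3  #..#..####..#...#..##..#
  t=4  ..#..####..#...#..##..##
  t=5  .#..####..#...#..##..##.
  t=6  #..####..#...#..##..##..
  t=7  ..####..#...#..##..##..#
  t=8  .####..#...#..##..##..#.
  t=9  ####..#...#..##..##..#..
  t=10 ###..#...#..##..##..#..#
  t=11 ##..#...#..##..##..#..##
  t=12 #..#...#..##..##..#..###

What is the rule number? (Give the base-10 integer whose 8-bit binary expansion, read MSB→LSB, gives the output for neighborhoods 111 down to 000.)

  nb ###: next=#  (t=0,i=2, bit7=1)
  nb ##.: next=.  (t=0,i=3, bit6=0)
  nb #.#: next=.  (t=0,i=0, bit5=0)
  nb #..: next=.  (t=0,i=16, bit4=0)
  nb .##: next=#  (t=0,i=1, bit3=1)
  nb .#.: next=.  (t=0,i=19, bit2=0)
  nb ..#: next=#  (t=0,i=18, bit1=1)
  nb ...: next=.  (t=0,i=17, bit0=0)
  bits 10001010 = 138

138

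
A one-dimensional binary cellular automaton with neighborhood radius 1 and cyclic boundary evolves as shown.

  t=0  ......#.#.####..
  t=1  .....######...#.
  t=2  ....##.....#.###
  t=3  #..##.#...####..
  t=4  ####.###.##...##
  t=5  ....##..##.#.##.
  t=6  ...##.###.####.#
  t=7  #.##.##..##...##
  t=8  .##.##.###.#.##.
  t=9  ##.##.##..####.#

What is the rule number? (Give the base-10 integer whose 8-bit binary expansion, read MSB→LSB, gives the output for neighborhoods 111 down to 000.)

  nb ###: next=.  (t=0,i=11, bit7=0)
  nb ##.: next=.  (t=0,i=13, bit6=0)
  nb #.#: next=#  (t=0,i=7, bit5=1)
  nb #..: next=#  (t=0,i=14, bit4=1)
  nb .##: next=#  (t=0,i=10, bit3=1)
  nb .#.: next=#  (t=0,i=6, bit2=1)
  nb ..#: next=#  (t=0,i=5, bit1=1)
  nb ...: next=.  (t=0,i=0, bit0=0)
  bits 00111110 = 62

62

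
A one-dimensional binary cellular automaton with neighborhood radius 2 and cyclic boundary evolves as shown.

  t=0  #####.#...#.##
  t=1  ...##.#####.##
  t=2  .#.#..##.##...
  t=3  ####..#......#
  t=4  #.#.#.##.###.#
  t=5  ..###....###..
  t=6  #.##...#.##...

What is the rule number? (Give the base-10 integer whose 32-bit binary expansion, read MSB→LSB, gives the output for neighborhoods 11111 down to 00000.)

1655883255

  nb #####: next=.  (t=0,i=0, bit31=0)
  nb ####.: next=#  (t=0,i=3, bit30=1)
  nb ###.#: next=#  (t=0,i=4, bit29=1)
  nb ###..: next=.  (t=3,i=3, bit28=0)
  nb ##.##: next=.  (t=1,i=5, bit27=0)
  nb ##.#.: next=.  (t=0,i=5, bit26=0)
  nb ##..#: next=#  (t=3,i=4, bit25=1)
  nb ##...: next=.  (t=1,i=0, bit24=0)
  nb #.###: next=#  (t=0,i=12, bit23=1)
  nb #.##.: next=.  (t=1,i=12, bit22=0)
  nb #.#.#: next=#  (t=4,i=2, bit21=1)
  nb #.#..: next=#  (t=0,i=6, bit20=1)
  nb #..##: next=.  (t=2,i=5, bit19=0)
  nb #..#.: next=.  (t=3,i=5, bit18=0)
  nb #...#: next=#  (t=0,i=8, bit17=1)
  nb #....: next=.  (t=2,i=12, bit16=0)
  nb .####: next=#  (t=0,i=13, bit15=1)
  nb .###.: next=#  (t=4,i=10, bit14=1)
  nb .##.#: next=.  (t=1,i=4, bit13=0)
  nb .##..: next=.  (t=1,i=13, bit12=0)
  nb .#.##: next=.  (t=0,i=11, bit11=0)
  nb .#.#.: next=#  (t=2,i=2, bit10=1)
  nb .#..#: next=.  (t=2,i=4, bit9=0)
  nb .#...: next=#  (t=0,i=7, bit8=1)
  nb ..###: next=#  (t=3,i=13, bit7=1)
  nb ..##.: next=#  (t=1,i=3, bit6=1)
  nb ..#.#: next=#  (t=0,i=10, bit5=1)
  nb ..#..: next=#  (t=3,i=6, bit4=1)
  nb ...##: next=.  (t=1,i=2, bit3=0)
  nb ...#.: next=#  (t=0,i=9, bit2=1)
  nb ....#: next=#  (t=2,i=13, bit1=1)
  nb .....: next=#  (t=3,i=9, bit0=1)
  bits 01100010101100101100010111110111 = 1655883255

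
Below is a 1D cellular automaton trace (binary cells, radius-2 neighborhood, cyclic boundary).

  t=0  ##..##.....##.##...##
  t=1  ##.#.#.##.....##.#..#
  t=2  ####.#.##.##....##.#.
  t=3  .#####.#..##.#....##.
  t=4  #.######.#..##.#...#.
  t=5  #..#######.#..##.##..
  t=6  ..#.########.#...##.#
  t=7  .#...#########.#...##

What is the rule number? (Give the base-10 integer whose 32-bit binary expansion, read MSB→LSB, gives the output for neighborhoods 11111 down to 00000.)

  nb #####: next=#  (t=3,i=3, bit31=1)
  nb ####.: next=#  (t=0,i=0, bit30=1)
  nb ###.#: next=#  (t=1,i=1, bit29=1)
  nb ###..: next=#  (t=0,i=1, bit28=1)
  nb ##.##: next=.  (t=0,i=13, bit27=0)
  nb ##.#.: next=#  (t=1,i=2, bit26=1)
  nb ##..#: next=.  (t=0,i=2, bit25=0)
  nb ##...: next=.  (t=0,i=6, bit24=0)
  nb #.###: next=.  (t=2,i=0, bit23=0)
  nb #.##.: next=#  (t=0,i=14, bit22=1)
  nb #.#.#: next=#  (t=1,i=3, bit21=1)
  nb #.#..: next=#  (t=1,i=17, bit20=1)
  nb #..##: next=#  (t=0,i=3, bit19=1)
  nb #..#.: next=#  (t=5,i=20, bit18=1)
  nb #...#: next=#  (t=0,i=17, bit17=1)
  nb #....: next=#  (t=0,i=7, bit16=1)
  nb .####: next=#  (t=0,i=20, bit15=1)
  nb .###.: next=#  (t=1,i=0, bit14=1)
  nb .##.#: next=.  (t=0,i=12, bit13=0)
  nb .##..: next=#  (t=0,i=5, bit12=1)
  nb .#.##: next=.  (t=1,i=6, bit11=0)
  nb .#.#.: next=.  (t=1,i=4, bit10=0)
  nb .#..#: next=.  (t=1,i=18, bit9=0)
  nb .#...: next=.  (t=3,i=14, bit8=0)
  nb ..###: next=.  (t=0,i=19, bit7=0)
  nb ..##.: next=.  (t=0,i=4, bit6=0)
  nb ..#.#: next=.  (t=4,i=19, bit5=0)
  nb ..#..: next=.  (t=5,i=0, bit4=0)
  nb ...##: next=.  (t=0,i=10, bit3=0)
  nb ...#.: next=#  (t=4,i=18, bit2=1)
  nb ....#: next=.  (t=0,i=9, bit1=0)
  nb .....: next=#  (t=0,i=8, bit0=1)
  bits 11110100011111111101000000000101 = 4102017029

4102017029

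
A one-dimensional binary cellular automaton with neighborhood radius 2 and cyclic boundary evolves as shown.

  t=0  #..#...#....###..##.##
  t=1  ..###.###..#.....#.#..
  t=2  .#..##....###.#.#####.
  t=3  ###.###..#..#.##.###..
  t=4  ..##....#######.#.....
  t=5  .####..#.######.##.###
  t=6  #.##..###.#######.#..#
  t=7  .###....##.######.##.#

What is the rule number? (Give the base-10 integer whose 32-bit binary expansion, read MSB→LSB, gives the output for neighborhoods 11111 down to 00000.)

3916734333

  nb #####: next=#  (t=2,i=18, bit31=1)
  nb ####.: next=#  (t=2,i=19, bit30=1)
  nb ###.#: next=#  (t=1,i=4, bit29=1)
  nb ###..: next=.  (t=0,i=0, bit28=0)
  nb ##.##: next=#  (t=0,i=19, bit27=1)
  nb ##.#.: next=.  (t=2,i=13, bit26=0)
  nb ##..#: next=.  (t=0,i=1, bit25=0)
  nb ##...: next=#  (t=2,i=6, bit24=1)
  nb #.###: next=.  (t=0,i=20, bit23=0)
  nb #.##.: next=#  (t=3,i=14, bit22=1)
  nb #.#.#: next=#  (t=2,i=14, bit21=1)
  nb #.#..: next=#  (t=1,i=19, bit20=1)
  nb #..##: next=.  (t=0,i=16, bit19=0)
  nb #..#.: next=#  (t=0,i=2, bit18=1)
  nb #...#: next=.  (t=0,i=5, bit17=0)
  nb #....: next=.  (t=0,i=9, bit16=0)
  nb .####: next=#  (t=2,i=17, bit15=1)
  nb .###.: next=.  (t=0,i=13, bit14=0)
  nb .##.#: next=.  (t=0,i=18, bit13=0)
  nb .##..: next=#  (t=2,i=5, bit12=1)
  nb .#.##: next=#  (t=2,i=15, bit11=1)
  nb .#.#.: next=#  (t=1,i=18, bit10=1)
  nb .#..#: next=#  (t=2,i=2, bit9=1)
  nb .#...: next=#  (t=0,i=4, bit8=1)
  nb ..###: next=.  (t=0,i=12, bit7=0)
  nb ..##.: next=#  (t=0,i=17, bit6=1)
  nb ..#.#: next=#  (t=1,i=17, bit5=1)
  nb ..#..: next=#  (t=0,i=3, bit4=1)
  nb ...##: next=#  (t=0,i=11, bit3=1)
  nb ...#.: next=#  (t=0,i=6, bit2=1)
  nb ....#: next=.  (t=0,i=10, bit1=0)
  nb .....: next=#  (t=1,i=14, bit0=1)
  bits 11101001011101001001111101111101 = 3916734333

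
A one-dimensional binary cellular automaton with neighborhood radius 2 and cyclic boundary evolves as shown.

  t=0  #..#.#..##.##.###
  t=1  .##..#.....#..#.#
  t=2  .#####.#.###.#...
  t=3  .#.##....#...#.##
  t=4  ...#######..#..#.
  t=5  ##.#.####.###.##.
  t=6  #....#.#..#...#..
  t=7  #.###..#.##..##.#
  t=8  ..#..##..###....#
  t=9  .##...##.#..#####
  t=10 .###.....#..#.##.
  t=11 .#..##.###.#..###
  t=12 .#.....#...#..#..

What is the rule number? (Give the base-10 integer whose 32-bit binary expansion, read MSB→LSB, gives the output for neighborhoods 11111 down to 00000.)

  [31] ##### => #  t=2,i=3
  [30] ####. => #  t=0,i=16
  [29] ###.# => .  t=2,i=5
  [28] ###.. => .  t=0,i=0
  [27] ##.## => .  t=0,i=10
  [26] ##.#. => .  t=2,i=6
  [25] ##..# => #  t=0,i=1
  [24] ##... => #  t=3,i=5
  [23] #.### => #  t=0,i=14
  [22] #.##. => #  t=0,i=11
  [21] #.#.# => .  t=1,i=16
  [20] #.#.. => #  t=0,i=5
  [19] #..## => .  t=0,i=7
  [18] #..#. => #  t=0,i=2
  [17] #...# => .  t=3,i=11
  [16] #.... => #  t=1,i=7
  [15] .#### => .  t=0,i=15
  [14] .###. => .  t=2,i=10
  [13] .##.# => .  t=0,i=9
  [12] .##.. => #  t=1,i=2
  [11] .#.## => .  t=1,i=0
  [10] .#.#. => .  t=0,i=4
  [9] .#..# => .  t=0,i=6
  [8] .#... => .  t=1,i=6
  [7] ..### => #  t=2,i=1
  [6] ..##. => .  t=0,i=8
  [5] ..#.# => .  t=0,i=3
  [4] ..#.. => #  t=1,i=5
  [3] ...## => .  t=2,i=0
  [2] ...#. => #  t=1,i=10
  [1] ....# => #  t=1,i=9
  [0] ..... => .  t=1,i=8
  bits 11000011110101010001000010010110 = 3285520534

3285520534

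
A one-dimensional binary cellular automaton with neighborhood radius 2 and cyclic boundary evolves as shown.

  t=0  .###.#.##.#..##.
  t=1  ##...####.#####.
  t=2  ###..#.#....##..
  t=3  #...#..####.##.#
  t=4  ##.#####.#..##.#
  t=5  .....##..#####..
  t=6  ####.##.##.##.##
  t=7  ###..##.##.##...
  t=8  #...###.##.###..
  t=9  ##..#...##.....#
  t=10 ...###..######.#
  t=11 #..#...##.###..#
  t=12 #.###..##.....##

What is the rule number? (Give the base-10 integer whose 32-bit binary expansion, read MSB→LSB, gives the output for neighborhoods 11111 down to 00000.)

  nb #####: next=#  (t=1,i=12, bit31=1)
  nb ####.: next=#  (t=1,i=7, bit30=1)
  nb ###.#: next=.  (t=0,i=3, bit29=0)
  nb ###..: next=.  (t=2,i=2, bit28=0)
  nb ##.##: next=.  (t=1,i=9, bit27=0)
  nb ##.#.: next=.  (t=0,i=4, bit26=0)
  nb ##..#: next=.  (t=0,i=15, bit25=0)
  nb ##...: next=#  (t=1,i=2, bit24=1)
  nb #.###: next=.  (t=1,i=10, bit23=0)
  nb #.##.: next=#  (t=0,i=7, bit22=1)
  nb #.#.#: next=#  (t=0,i=5, bit21=1)
  nb #.#..: next=#  (t=0,i=10, bit20=1)
  nb #..##: next=#  (t=0,i=0, bit19=1)
  nb #..#.: next=#  (t=2,i=4, bit18=1)
  nb #...#: next=.  (t=1,i=3, bit17=0)
  nb #....: next=#  (t=2,i=9, bit16=1)
  nb .####: next=.  (t=1,i=6, bit15=0)
  nb .###.: next=.  (t=0,i=2, bit14=0)
  nb .##.#: next=#  (t=0,i=8, bit13=1)
  nb .##..: next=#  (t=0,i=14, bit12=1)
  nb .#.##: next=#  (t=0,i=6, bit11=1)
  nb .#.#.: next=.  (t=2,i=6, bit10=0)
  nb .#..#: next=#  (t=0,i=11, bit9=1)
  nb .#...: next=#  (t=2,i=8, bit8=1)
  nb ..###: next=#  (t=0,i=1, bit7=1)
  nb ..##.: next=#  (t=0,i=13, bit6=1)
  nb ..#.#: next=.  (t=2,i=5, bit5=0)
  nb ..#..: next=#  (t=3,i=4, bit4=1)
  nb ...##: next=.  (t=1,i=4, bit3=0)
  nb ...#.: next=#  (t=3,i=3, bit2=1)
  nb ....#: next=#  (t=2,i=10, bit1=1)
  nb .....: next=#  (t=5,i=0, bit0=1)
  bits 11000001011111010011101111010111 = 3246210007

3246210007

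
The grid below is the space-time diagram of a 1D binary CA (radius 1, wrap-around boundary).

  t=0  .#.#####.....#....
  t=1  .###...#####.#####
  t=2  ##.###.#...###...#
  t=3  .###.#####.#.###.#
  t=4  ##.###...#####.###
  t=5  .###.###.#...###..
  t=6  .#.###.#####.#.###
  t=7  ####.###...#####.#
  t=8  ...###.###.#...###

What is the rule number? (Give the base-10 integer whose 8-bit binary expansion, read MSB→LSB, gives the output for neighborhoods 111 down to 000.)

  nb ###: next=.  (t=0,i=4, bit7=0)
  nb ##.: next=#  (t=0,i=7, bit6=1)
  nb #.#: next=#  (t=0,i=2, bit5=1)
  nb #..: next=#  (t=0,i=8, bit4=1)
  nb .##: next=#  (t=0,i=3, bit3=1)
  nb .#.: next=#  (t=0,i=1, bit2=1)
  nb ..#: next=.  (t=0,i=0, bit1=0)
  nb ...: next=#  (t=0,i=9, bit0=1)
  bits 01111101 = 125

125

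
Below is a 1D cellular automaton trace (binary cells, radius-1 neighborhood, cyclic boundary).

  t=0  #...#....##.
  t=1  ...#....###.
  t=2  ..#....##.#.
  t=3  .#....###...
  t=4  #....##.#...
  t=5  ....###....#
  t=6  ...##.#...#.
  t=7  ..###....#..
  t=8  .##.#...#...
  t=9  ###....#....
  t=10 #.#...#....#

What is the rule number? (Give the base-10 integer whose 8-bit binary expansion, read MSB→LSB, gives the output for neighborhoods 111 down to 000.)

74

  ###|.  b7=0 t=1,i=9
  ##.|#  b6=1 t=0,i=10
  #.#|.  b5=0 t=0,i=11
  #..|.  b4=0 t=0,i=1
  .##|#  b3=1 t=0,i=9
  .#.|.  b2=0 t=0,i=0
  ..#|#  b1=1 t=0,i=3
  ...|.  b0=0 t=0,i=2
  bits 01001010 = 74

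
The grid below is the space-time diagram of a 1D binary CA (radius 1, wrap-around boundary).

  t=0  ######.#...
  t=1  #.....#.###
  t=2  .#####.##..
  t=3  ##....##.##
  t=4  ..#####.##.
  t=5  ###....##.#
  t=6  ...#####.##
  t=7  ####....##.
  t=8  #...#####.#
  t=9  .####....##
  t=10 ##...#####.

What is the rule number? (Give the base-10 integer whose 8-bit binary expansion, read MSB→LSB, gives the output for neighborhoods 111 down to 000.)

59

  ### -> .   bit 7 = 0  t=0,i=1
  ##. -> .   bit 6 = 0  t=0,i=5
  #.# -> #   bit 5 = 1  t=0,i=6
  #.. -> #   bit 4 = 1  t=0,i=8
  .## -> #   bit 3 = 1  t=0,i=0
  .#. -> .   bit 2 = 0  t=0,i=7
  ..# -> #   bit 1 = 1  t=0,i=10
  ... -> #   bit 0 = 1  t=0,i=9
  bits 00111011 = 59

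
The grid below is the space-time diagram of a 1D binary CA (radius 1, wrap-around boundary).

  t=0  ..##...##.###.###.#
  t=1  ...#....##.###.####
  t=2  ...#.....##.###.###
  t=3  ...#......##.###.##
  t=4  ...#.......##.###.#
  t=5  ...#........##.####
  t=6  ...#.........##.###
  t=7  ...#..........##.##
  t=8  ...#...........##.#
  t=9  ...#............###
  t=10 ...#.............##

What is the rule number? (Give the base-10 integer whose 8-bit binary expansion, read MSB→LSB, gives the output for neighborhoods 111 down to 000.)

  nb ###: next=#  (t=0,i=11, bit7=1)
  nb ##.: next=#  (t=0,i=3, bit6=1)
  nb #.#: next=#  (t=0,i=9, bit5=1)
  nb #..: next=.  (t=0,i=0, bit4=0)
  nb .##: next=.  (t=0,i=2, bit3=0)
  nb .#.: next=#  (t=0,i=18, bit2=1)
  nb ..#: next=.  (t=0,i=1, bit1=0)
  nb ...: next=.  (t=0,i=5, bit0=0)
  bits 11100100 = 228

228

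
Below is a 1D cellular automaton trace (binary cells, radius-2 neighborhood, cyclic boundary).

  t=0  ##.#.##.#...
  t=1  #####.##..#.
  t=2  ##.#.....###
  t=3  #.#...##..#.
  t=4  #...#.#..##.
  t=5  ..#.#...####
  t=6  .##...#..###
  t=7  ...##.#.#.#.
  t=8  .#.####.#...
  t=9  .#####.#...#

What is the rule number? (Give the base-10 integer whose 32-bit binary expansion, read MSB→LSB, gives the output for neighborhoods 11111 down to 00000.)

1437526131

  ##### -> .   bit 31 = 0  t=1,i=2
  ####. -> #   bit 30 = 1  t=1,i=3
  ###.# -> .   bit 29 = 0  t=1,i=4
  ###.. -> #   bit 28 = 1  t=5,i=11
  ##.## -> .   bit 27 = 0  t=1,i=5
  ##.#. -> #   bit 26 = 1  t=0,i=2
  ##..# -> .   bit 25 = 0  t=1,i=8
  ##... -> #   bit 24 = 1  t=6,i=3
  #.### -> #   bit 23 = 1  t=1,i=0
  #.##. -> .   bit 22 = 0  t=0,i=5
  #.#.# -> #   bit 21 = 1  t=0,i=3
  #.#.. -> .   bit 20 = 0  t=0,i=8
  #..## -> #   bit 19 = 1  t=4,i=8
  #..#. -> #   bit 18 = 1  t=1,i=9
  #...# -> #   bit 17 = 1  t=0,i=10
  #.... -> .   bit 16 = 0  t=2,i=5
  .#### -> #   bit 15 = 1  t=1,i=1
  .###. -> #   bit 14 = 1  t=6,i=10
  .##.# -> #   bit 13 = 1  t=0,i=1
  .##.. -> .   bit 12 = 0  t=1,i=7
  .#.## -> #   bit 11 = 1  t=0,i=4
  .#.#. -> .   bit 10 = 0  t=3,i=1
  .#..# -> .   bit 9 = 0  t=4,i=7
  .#... -> .   bit 8 = 0  t=0,i=9
  ..### -> .   bit 7 = 0  t=2,i=9
  ..##. -> #   bit 6 = 1  t=0,i=0
  ..#.# -> #   bit 5 = 1  t=1,i=10
  ..#.. -> #   bit 4 = 1  t=6,i=6
  ...## -> .   bit 3 = 0  t=0,i=11
  ...#. -> .   bit 2 = 0  t=4,i=3
  ....# -> #   bit 1 = 1  t=2,i=7
  ..... -> #   bit 0 = 1  t=2,i=6
  bits 01010101101011101110100001110011 = 1437526131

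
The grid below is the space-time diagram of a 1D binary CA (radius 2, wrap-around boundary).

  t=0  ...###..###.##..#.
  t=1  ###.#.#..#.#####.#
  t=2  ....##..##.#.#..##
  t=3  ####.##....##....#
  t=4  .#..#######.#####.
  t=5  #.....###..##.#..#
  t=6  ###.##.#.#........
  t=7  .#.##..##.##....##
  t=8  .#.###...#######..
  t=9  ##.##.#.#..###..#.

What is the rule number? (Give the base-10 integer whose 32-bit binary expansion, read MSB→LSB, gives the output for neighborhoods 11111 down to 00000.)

  #####|#  b31=1 t=1,i=13
  ####.|.  b30=0 t=1,i=1
  ###.#|.  b29=0 t=0,i=10
  ###..|.  b28=0 t=0,i=5
  ##.##|#  b27=1 t=0,i=11
  ##.#.|.  b26=0 t=1,i=3
  ##..#|#  b25=1 t=0,i=6
  ##...|#  b24=1 t=2,i=0
  #.###|#  b23=1 t=1,i=11
  #.##.|#  b22=1 t=0,i=12
  #.#.#|#  b21=1 t=1,i=4
  #.#..|.  b20=0 t=1,i=6
  #..##|.  b19=0 t=0,i=7
  #..#.|#  b18=1 t=0,i=15
  #...#|.  b17=0 t=8,i=7
  #....|#  b16=1 t=0,i=0
  .####|.  b15=0 t=1,i=0
  .###.|#  b14=1 t=0,i=4
  .##.#|.  b13=0 t=2,i=9
  .##..|#  b12=1 t=0,i=13
  .#.##|.  b11=0 t=1,i=10
  .#.#.|#  b10=1 t=1,i=5
  .#..#|.  b9=0 t=1,i=7
  .#...|#  b8=1 t=0,i=17
  ..###|.  b7=0 t=0,i=3
  ..##.|.  b6=0 t=2,i=4
  ..#.#|#  b5=1 t=1,i=9
  ..#..|.  b4=0 t=0,i=16
  ...##|#  b3=1 t=0,i=2
  ...#.|#  b2=1 t=8,i=0
  ....#|#  b1=1 t=0,i=1
  .....|.  b0=0 t=5,i=3
  bits 10001011111001010101010100101110 = 2347062574

2347062574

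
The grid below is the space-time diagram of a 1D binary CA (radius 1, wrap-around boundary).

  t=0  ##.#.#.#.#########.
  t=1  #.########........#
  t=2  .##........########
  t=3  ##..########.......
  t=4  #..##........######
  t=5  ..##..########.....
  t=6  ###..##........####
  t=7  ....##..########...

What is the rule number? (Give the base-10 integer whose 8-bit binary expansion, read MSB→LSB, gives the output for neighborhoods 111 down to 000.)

47

  [7] ### => .  t=0,i=10
  [6] ##. => .  t=0,i=1
  [5] #.# => #  t=0,i=2
  [4] #.. => .  t=1,i=10
  [3] .## => #  t=0,i=0
  [2] .#. => #  t=0,i=3
  [1] ..# => #  t=1,i=17
  [0] ... => #  t=1,i=11
  bits 00101111 = 47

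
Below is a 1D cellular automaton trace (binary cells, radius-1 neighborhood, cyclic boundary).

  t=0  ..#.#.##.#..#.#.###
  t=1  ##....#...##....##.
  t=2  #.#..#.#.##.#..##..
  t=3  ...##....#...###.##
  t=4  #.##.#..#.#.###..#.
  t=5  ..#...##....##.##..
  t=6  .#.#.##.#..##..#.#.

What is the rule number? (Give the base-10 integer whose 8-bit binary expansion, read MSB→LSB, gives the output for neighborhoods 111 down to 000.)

  [7] ### => #  t=0,i=17
  [6] ##. => .  t=0,i=7
  [5] #.# => .  t=0,i=3
  [4] #.. => #  t=0,i=0
  [3] .## => #  t=0,i=6
  [2] .#. => .  t=0,i=2
  [1] ..# => #  t=0,i=1
  [0] ... => .  t=1,i=3
  bits 10011010 = 154

154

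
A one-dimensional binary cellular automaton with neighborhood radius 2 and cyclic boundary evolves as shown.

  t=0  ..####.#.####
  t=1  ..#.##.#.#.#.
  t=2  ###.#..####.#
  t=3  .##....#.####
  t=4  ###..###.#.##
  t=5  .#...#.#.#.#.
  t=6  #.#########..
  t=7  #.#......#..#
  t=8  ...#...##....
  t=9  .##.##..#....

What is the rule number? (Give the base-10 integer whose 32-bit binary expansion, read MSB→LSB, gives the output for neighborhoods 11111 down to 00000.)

1759909286

  #####|.  b31=0 t=4,i=0
  ####.|#  b30=1 t=0,i=4
  ###.#|#  b29=1 t=0,i=5
  ###..|.  b28=0 t=0,i=12
  ##.##|#  b27=1 t=2,i=11
  ##.#.|.  b26=0 t=0,i=6
  ##..#|.  b25=0 t=0,i=0
  ##...|.  b24=0 t=3,i=3
  #.###|#  b23=1 t=0,i=9
  #.##.|#  b22=1 t=1,i=4
  #.#.#|#  b21=1 t=0,i=7
  #.#..|.  b20=0 t=1,i=11
  #..##|.  b19=0 t=0,i=1
  #..#.|#  b18=1 t=5,i=0
  #...#|#  b17=1 t=1,i=0
  #....|.  b16=0 t=3,i=4
  .####|.  b15=0 t=0,i=3
  .###.|.  b14=0 t=4,i=6
  .##.#|.  b13=0 t=1,i=5
  .##..|#  b12=1 t=3,i=2
  .#.##|.  b11=0 t=0,i=8
  .#.#.|#  b10=1 t=1,i=8
  .#..#|.  b9=0 t=2,i=5
  .#...|#  b8=1 t=1,i=12
  ..###|#  b7=1 t=0,i=2
  ..##.|.  b6=0 t=7,i=12
  ..#.#|#  b5=1 t=1,i=2
  ..#..|.  b4=0 t=5,i=1
  ...##|.  b3=0 t=8,i=6
  ...#.|#  b2=1 t=1,i=1
  ....#|#  b1=1 t=3,i=5
  .....|.  b0=0 t=7,i=5
  bits 01101000111001100001010110100110 = 1759909286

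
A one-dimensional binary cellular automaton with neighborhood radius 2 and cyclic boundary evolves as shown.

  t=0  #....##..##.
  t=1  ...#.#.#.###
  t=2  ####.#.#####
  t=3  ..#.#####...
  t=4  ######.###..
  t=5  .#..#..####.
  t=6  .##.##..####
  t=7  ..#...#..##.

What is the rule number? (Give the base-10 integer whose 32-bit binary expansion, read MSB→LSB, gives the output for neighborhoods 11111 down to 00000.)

1470294646

  [31] ##### => .  t=2,i=0
  [30] ####. => #  t=2,i=2
  [29] ###.# => .  t=2,i=3
  [28] ###.. => #  t=1,i=11
  [27] ##.## => .  t=4,i=6
  [26] ##.#. => #  t=0,i=11
  [25] ##..# => #  t=0,i=7
  [24] ##... => #  t=1,i=0
  [23] #.### => #  t=1,i=9
  [22] #.##. => .  t=6,i=1
  [21] #.#.# => #  t=1,i=5
  [20] #.#.. => .  t=0,i=0
  [19] #..## => .  t=0,i=8
  [18] #..#. => .  t=5,i=0
  [17] #...# => #  t=1,i=1
  [16] #.... => .  t=0,i=2
  [15] .#### => #  t=2,i=8
  [14] .###. => #  t=1,i=10
  [13] .##.# => #  t=0,i=10
  [12] .##.. => .  t=0,i=6
  [11] .#.## => #  t=1,i=8
  [10] .#.#. => .  t=1,i=4
  [9] .#..# => #  t=5,i=2
  [8] .#... => .  t=0,i=1
  [7] ..### => .  t=4,i=0
  [6] ..##. => #  t=0,i=5
  [5] ..#.# => #  t=1,i=3
  [4] ..#.. => #  t=5,i=1
  [3] ...## => .  t=0,i=4
  [2] ...#. => #  t=1,i=2
  [1] ....# => #  t=0,i=3
  [0] ..... => .  t=3,i=11
  bits 01010111101000101110101001110110 = 1470294646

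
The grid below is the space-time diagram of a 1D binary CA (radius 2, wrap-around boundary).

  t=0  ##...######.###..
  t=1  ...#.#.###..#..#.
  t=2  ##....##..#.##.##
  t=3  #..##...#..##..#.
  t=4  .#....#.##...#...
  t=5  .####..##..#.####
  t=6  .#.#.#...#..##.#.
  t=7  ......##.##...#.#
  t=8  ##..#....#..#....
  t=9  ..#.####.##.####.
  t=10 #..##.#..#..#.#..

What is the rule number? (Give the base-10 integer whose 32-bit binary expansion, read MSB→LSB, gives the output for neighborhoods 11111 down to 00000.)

  [31] ##### => #  t=0,i=7
  [30] ####. => #  t=0,i=9
  [29] ###.# => .  t=0,i=10
  [28] ###.. => .  t=0,i=14
  [27] ##.## => .  t=0,i=11
  [26] ##.#. => #  t=6,i=14
  [25] ##..# => #  t=0,i=15
  [24] ##... => .  t=0,i=2
  [23] #.### => #  t=0,i=12
  [22] #.##. => #  t=2,i=12
  [21] #.#.# => .  t=1,i=5
  [20] #.#.. => .  t=3,i=0
  [19] #..## => .  t=0,i=16
  [18] #..#. => .  t=1,i=11
  [17] #...# => #  t=0,i=3
  [16] #.... => #  t=1,i=0
  [15] .#### => .  t=0,i=6
  [14] .###. => .  t=0,i=13
  [13] .##.# => .  t=2,i=13
  [12] .##.. => .  t=0,i=1
  [11] .#.## => #  t=1,i=6
  [10] .#.#. => .  t=1,i=4
  [9] .#..# => #  t=1,i=13
  [8] .#... => #  t=1,i=16
  [7] ..### => #  t=0,i=5
  [6] ..##. => .  t=0,i=0
  [5] ..#.# => .  t=1,i=3
  [4] ..#.. => #  t=1,i=12
  [3] ...## => .  t=0,i=4
  [2] ...#. => .  t=1,i=2
  [1] ....# => #  t=1,i=1
  [0] ..... => .  t=7,i=2
  bits 11000110110000110000101110010010 = 3334671250

3334671250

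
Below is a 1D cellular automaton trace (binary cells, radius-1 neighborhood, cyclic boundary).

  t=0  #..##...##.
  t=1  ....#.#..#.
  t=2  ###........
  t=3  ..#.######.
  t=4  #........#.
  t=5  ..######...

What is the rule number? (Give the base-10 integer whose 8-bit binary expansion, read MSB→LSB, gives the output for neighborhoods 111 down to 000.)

  [7] ### => .  t=2,i=1
  [6] ##. => #  t=0,i=4
  [5] #.# => .  t=0,i=10
  [4] #.. => .  t=0,i=1
  [3] .## => .  t=0,i=3
  [2] .#. => .  t=0,i=0
  [1] ..# => .  t=0,i=2
  [0] ... => #  t=0,i=6
  bits 01000001 = 65

65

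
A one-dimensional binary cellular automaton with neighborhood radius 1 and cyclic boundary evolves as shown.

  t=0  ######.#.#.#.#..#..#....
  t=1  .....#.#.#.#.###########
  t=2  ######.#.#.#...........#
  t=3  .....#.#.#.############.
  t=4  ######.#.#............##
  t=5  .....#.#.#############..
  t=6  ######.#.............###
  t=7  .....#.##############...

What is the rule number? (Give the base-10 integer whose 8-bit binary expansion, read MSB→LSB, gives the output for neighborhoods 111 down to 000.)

  ### -> .   bit 7 = 0  t=0,i=1
  ##. -> #   bit 6 = 1  t=0,i=5
  #.# -> .   bit 5 = 0  t=0,i=6
  #.. -> #   bit 4 = 1  t=0,i=14
  .## -> .   bit 3 = 0  t=0,i=0
  .#. -> #   bit 2 = 1  t=0,i=7
  ..# -> #   bit 1 = 1  t=0,i=15
  ... -> #   bit 0 = 1  t=0,i=21
  bits 01010111 = 87

87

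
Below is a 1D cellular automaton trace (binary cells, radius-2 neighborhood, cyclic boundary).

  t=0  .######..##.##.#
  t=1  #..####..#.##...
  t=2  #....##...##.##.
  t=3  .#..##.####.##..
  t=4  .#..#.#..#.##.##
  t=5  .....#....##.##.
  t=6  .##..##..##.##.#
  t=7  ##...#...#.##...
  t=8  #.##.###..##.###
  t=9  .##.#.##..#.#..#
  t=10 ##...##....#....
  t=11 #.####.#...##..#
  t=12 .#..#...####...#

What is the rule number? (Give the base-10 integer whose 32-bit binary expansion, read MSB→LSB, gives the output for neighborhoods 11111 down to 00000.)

  [31] ##### => #  t=0,i=3
  [30] ####. => #  t=0,i=5
  [29] ###.# => .  t=3,i=10
  [28] ###.. => #  t=0,i=6
  [27] ##.## => #  t=0,i=11
  [26] ##.#. => .  t=0,i=14
  [25] ##..# => .  t=0,i=7
  [24] ##... => #  t=1,i=13
  [23] #.### => .  t=0,i=1
  [22] #.##. => #  t=0,i=12
  [21] #.#.# => .  t=0,i=15
  [20] #.#.. => .  t=2,i=0
  [19] #..## => .  t=0,i=8
  [18] #..#. => .  t=1,i=8
  [17] #...# => #  t=1,i=14
  [16] #.... => .  t=2,i=2
  [15] .#### => .  t=0,i=2
  [14] .###. => #  t=8,i=6
  [13] .##.# => .  t=0,i=10
  [12] .##.. => .  t=1,i=12
  [11] .#.## => #  t=0,i=0
  [10] .#.#. => #  t=4,i=5
  [9] .#..# => .  t=1,i=1
  [8] .#... => #  t=2,i=1
  [7] ..### => .  t=1,i=3
  [6] ..##. => #  t=0,i=9
  [5] ..#.# => .  t=1,i=9
  [4] ..#.. => #  t=1,i=0
  [3] ...## => #  t=2,i=4
  [2] ...#. => .  t=1,i=15
  [1] ....# => .  t=2,i=3
  [0] ..... => #  t=5,i=1
  bits 11011001010000100100110101011001 = 3645001049

3645001049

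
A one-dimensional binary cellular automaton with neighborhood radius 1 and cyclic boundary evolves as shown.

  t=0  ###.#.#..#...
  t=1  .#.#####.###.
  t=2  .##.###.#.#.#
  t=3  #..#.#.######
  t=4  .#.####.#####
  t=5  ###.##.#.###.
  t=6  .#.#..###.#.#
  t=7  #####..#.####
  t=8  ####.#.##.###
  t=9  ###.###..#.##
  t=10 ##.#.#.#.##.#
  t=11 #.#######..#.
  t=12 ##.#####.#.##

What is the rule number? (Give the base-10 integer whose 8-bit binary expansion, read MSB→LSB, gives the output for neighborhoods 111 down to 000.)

181

  ### -> #   bit 7 = 1  t=0,i=1
  ##. -> .   bit 6 = 0  t=0,i=2
  #.# -> #   bit 5 = 1  t=0,i=3
  #.. -> #   bit 4 = 1  t=0,i=7
  .## -> .   bit 3 = 0  t=0,i=0
  .#. -> #   bit 2 = 1  t=0,i=4
  ..# -> .   bit 1 = 0  t=0,i=8
  ... -> #   bit 0 = 1  t=0,i=11
  bits 10110101 = 181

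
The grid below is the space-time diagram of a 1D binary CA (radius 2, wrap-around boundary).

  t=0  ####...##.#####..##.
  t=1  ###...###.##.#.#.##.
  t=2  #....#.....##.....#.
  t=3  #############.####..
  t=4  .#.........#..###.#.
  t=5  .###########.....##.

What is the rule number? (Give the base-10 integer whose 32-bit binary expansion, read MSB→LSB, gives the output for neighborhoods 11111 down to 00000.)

  ##### -> .   bit 31 = 0  t=0,i=12
  ####. -> #   bit 30 = 1  t=0,i=2
  ###.# -> .   bit 29 = 0  t=1,i=8
  ###.. -> .   bit 28 = 0  t=0,i=3
  ##.## -> .   bit 27 = 0  t=0,i=9
  ##.#. -> #   bit 26 = 1  t=1,i=12
  ##..# -> #   bit 25 = 1  t=0,i=15
  ##... -> .   bit 24 = 0  t=0,i=4
  #.### -> #   bit 23 = 1  t=0,i=0
  #.##. -> .   bit 22 = 0  t=1,i=10
  #.#.# -> .   bit 21 = 0  t=1,i=13
  #.#.. -> #   bit 20 = 1  t=2,i=0
  #..## -> .   bit 19 = 0  t=0,i=16
  #..#. -> .   bit 18 = 0  t=4,i=0
  #...# -> .   bit 17 = 0  t=0,i=5
  #.... -> #   bit 16 = 1  t=2,i=2
  .#### -> #   bit 15 = 1  t=0,i=1
  .###. -> .   bit 14 = 0  t=1,i=1
  .##.# -> #   bit 13 = 1  t=0,i=8
  .##.. -> #   bit 12 = 1  t=2,i=12
  .#.## -> .   bit 11 = 0  t=1,i=16
  .#.#. -> .   bit 10 = 0  t=1,i=14
  .#..# -> .   bit 9 = 0  t=4,i=12
  .#... -> #   bit 8 = 1  t=2,i=1
  ..### -> .   bit 7 = 0  t=1,i=6
  ..##. -> #   bit 6 = 1  t=0,i=7
  ..#.# -> .   bit 5 = 0  t=2,i=18
  ..#.. -> #   bit 4 = 1  t=2,i=5
  ...## -> #   bit 3 = 1  t=0,i=6
  ...#. -> #   bit 2 = 1  t=2,i=4
  ....# -> #   bit 1 = 1  t=2,i=3
  ..... -> #   bit 0 = 1  t=2,i=8
  bits 01000110100100011011000101011111 = 1183953247

1183953247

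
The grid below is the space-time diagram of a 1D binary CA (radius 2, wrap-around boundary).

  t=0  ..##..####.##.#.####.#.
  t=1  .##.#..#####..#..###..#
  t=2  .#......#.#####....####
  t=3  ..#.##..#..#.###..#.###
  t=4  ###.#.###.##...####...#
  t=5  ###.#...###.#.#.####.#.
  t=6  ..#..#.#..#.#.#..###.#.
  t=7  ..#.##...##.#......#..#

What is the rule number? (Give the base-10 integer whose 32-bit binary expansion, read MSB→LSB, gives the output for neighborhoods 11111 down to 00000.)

2070184313

  [31] ##### => .  t=1,i=9
  [30] ####. => #  t=0,i=8
  [29] ###.# => #  t=0,i=9
  [28] ###.. => #  t=1,i=11
  [27] ##.## => #  t=0,i=10
  [26] ##.#. => .  t=0,i=13
  [25] ##..# => #  t=0,i=4
  [24] ##... => #  t=2,i=15
  [23] #.### => .  t=0,i=16
  [22] #.##. => #  t=0,i=11
  [21] #.#.# => #  t=0,i=14
  [20] #.#.. => .  t=0,i=21
  [19] #..## => .  t=0,i=5
  [18] #..#. => #  t=1,i=13
  [17] #...# => .  t=0,i=0
  [16] #.... => .  t=2,i=3
  [15] .#### => #  t=0,i=7
  [14] .###. => .  t=1,i=18
  [13] .##.# => .  t=0,i=12
  [12] .##.. => .  t=0,i=3
  [11] .#.## => .  t=0,i=15
  [10] .#.#. => .  t=5,i=13
  [9] .#..# => .  t=1,i=5
  [8] .#... => #  t=0,i=22
  [7] ..### => .  t=0,i=6
  [6] ..##. => #  t=0,i=2
  [5] ..#.# => #  t=1,i=22
  [4] ..#.. => #  t=1,i=14
  [3] ...## => #  t=0,i=1
  [2] ...#. => .  t=2,i=7
  [1] ....# => .  t=2,i=6
  [0] ..... => #  t=2,i=4
  bits 01111011011001001000000101111001 = 2070184313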